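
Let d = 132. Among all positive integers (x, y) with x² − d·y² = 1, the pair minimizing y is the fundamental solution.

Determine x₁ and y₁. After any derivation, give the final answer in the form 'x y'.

[11; 2,22] for √132; ℓ=2 ⇒ convergent index 1
a_0=11:  p_0=11·1+0=11,  q_0=11·0+1=1
a_1=2:  p_1=2·11+1=23,  q_1=2·1+0=2
→ (23, 2).  Check: 23²=529, 132·2²=528, difference 1.

23 2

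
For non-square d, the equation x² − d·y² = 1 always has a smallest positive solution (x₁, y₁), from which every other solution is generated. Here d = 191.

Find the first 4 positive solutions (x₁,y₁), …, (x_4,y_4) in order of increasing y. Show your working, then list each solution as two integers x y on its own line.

8994000 650783
161784071999999 11706284604000
2910171887135973018000 210572647456751349217
52348171905801720863712000001 3787780782452031563430792000

[13; 1,4,1,1,3,…,4,1,26] for √191; ℓ=16 ⇒ convergent index 15
k=0  a_k=13  p_k/q_k = 13/1
…
k=2  a_k=4  p_k/q_k = 69/5
k=3  a_k=1  p_k/q_k = 83/6
…
k=6  a_k=2  p_k/q_k = 1230/89
…
k=9  a_k=2  p_k/q_k = 83433/6037
…
k=11  a_k=3  p_k/q_k = 704682/50989
…
k=13  a_k=1  p_k/q_k = 1616447/116962
k=14  a_k=4  p_k/q_k = 7377553/533821
k=15  a_k=1  p_k/q_k = 8994000/650783
(x₁, y₁) = (8994000, 650783);  8994000² − 191·650783² = 1 ✓
n=2: (8994000,650783)∘(8994000,650783) = (8994000·8994000+191·650783·650783, 8994000·650783+650783·8994000) = (161784071999999,11706284604000)
n=3: (161784071999999,11706284604000)∘(8994000,650783) = (8994000·161784071999999+191·650783·11706284604000, 8994000·11706284604000+650783·161784071999999) = (2910171887135973018000,210572647456751349217)
n=4: (2910171887135973018000,210572647456751349217)∘(8994000,650783) = (8994000·2910171887135973018000+191·650783·210572647456751349217, 8994000·210572647456751349217+650783·2910171887135973018000) = (52348171905801720863712000001,3787780782452031563430792000)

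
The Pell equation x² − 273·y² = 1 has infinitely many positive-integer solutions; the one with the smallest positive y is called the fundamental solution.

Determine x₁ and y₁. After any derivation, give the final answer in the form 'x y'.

727 44

√273 = [16; 1,1,10,1,1,32, …], period ℓ=6 (even) → k=5
step 0: (16, 1)  from 16·(1,0) + (0,1)
…
step 2: (33, 2)  from 1·(17,1) + (16,1)
…
step 4: (380, 23)  from 1·(347,21) + (33,2)
step 5: (727, 44)  from 1·(380,23) + (347,21)
(x₁, y₁) = (727, 44);  727² − 273·44² = 1 ✓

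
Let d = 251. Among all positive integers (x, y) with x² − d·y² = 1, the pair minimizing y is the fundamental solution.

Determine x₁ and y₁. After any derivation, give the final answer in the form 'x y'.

3674890 231957

[15; 1,5,2,1,2,…,5,1,30] for √251; ℓ=14 ⇒ convergent index 13
a_0=15:  p_0=15·1+0=15,  q_0=15·0+1=1
…
a_2=5:  p_2=5·16+15=95,  q_2=5·1+1=6
a_3=2:  p_3=2·95+16=206,  q_3=2·6+1=13
a_4=1:  p_4=1·206+95=301,  q_4=1·13+6=19
a_5=2:  p_5=2·301+206=808,  q_5=2·19+13=51
a_6=2:  p_6=2·808+301=1917,  q_6=2·51+19=121
a_7=15:  p_7=15·1917+808=29563,  q_7=15·121+51=1866
a_8=2:  p_8=2·29563+1917=61043,  q_8=2·1866+121=3853
a_9=2:  p_9=2·61043+29563=151649,  q_9=2·3853+1866=9572
a_10=1:  p_10=1·151649+61043=212692,  q_10=1·9572+3853=13425
a_11=2:  p_11=2·212692+151649=577033,  q_11=2·13425+9572=36422
a_12=5:  p_12=5·577033+212692=3097857,  q_12=5·36422+13425=195535
a_13=1:  p_13=1·3097857+577033=3674890,  q_13=1·195535+36422=231957
→ (3674890, 231957).  Check: 3674890²=13504816512100, 251·231957²=13504816512099, difference 1.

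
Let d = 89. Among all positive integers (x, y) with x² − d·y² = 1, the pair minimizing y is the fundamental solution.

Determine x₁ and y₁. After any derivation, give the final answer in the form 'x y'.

500001 53000

[9; 2,3,3,2,18] for √89; ℓ=5 ⇒ convergent index 9
k=0  a_k=9  p_k/q_k = 9/1
k=1  a_k=2  p_k/q_k = 19/2
…
k=4  a_k=2  p_k/q_k = 500/53
…
k=6  a_k=2  p_k/q_k = 18934/2007
…
k=8  a_k=3  p_k/q_k = 216991/23001
k=9  a_k=2  p_k/q_k = 500001/53000
(x₁, y₁) = (500001, 53000);  500001² − 89·53000² = 1 ✓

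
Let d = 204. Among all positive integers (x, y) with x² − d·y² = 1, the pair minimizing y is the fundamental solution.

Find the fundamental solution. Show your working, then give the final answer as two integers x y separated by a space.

4999 350

d=204: √d = [14; 3,1,1,6,1,1,3,28] (ℓ=8, even), read p_7/q_7
k=0  a_k=14  p_k/q_k = 14/1
…
k=2  a_k=1  p_k/q_k = 57/4
k=3  a_k=1  p_k/q_k = 100/7
k=4  a_k=6  p_k/q_k = 657/46
k=5  a_k=1  p_k/q_k = 757/53
k=6  a_k=1  p_k/q_k = 1414/99
k=7  a_k=3  p_k/q_k = 4999/350
→ (4999, 350).  Check: 4999²=24990001, 204·350²=24990000, difference 1.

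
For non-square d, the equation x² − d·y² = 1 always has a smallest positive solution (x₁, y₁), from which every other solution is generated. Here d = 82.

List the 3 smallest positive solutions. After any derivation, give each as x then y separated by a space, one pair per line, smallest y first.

√82 → a₀=9, period (18); ℓ=1 odd so k=1
i=0: a=9 ⇒ p=9, q=1
i=1: a=18 ⇒ p=163, q=18
(x₁, y₁) = (163, 18);  163² − 82·18² = 1 ✓
(163+18√82)^2 = 53137 + 5868√82
(163+18√82)^3 = 17322499 + 1912950√82

163 18
53137 5868
17322499 1912950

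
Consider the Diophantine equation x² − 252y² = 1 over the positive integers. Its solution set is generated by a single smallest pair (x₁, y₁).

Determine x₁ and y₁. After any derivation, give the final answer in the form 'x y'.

127 8

[15; 1,6,1,30] for √252; ℓ=4 ⇒ convergent index 3
i=0: a=15 ⇒ p=15, q=1
…
i=2: a=6 ⇒ p=111, q=7
i=3: a=1 ⇒ p=127, q=8
fundamental: x₁=127, y₁=8  (since 16129 − 252·64 = 1)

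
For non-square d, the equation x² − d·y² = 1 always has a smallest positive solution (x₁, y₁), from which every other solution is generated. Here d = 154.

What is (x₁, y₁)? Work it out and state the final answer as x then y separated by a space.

[12; 2,2,3,1,2,1,3,2,2,24] for √154; ℓ=10 ⇒ convergent index 9
k=0  a_k=12  p_k/q_k = 12/1
…
k=7  a_k=3  p_k/q_k = 3847/310
k=8  a_k=2  p_k/q_k = 8724/703
k=9  a_k=2  p_k/q_k = 21295/1716
fundamental: x₁=21295, y₁=1716  (since 453477025 − 154·2944656 = 1)

21295 1716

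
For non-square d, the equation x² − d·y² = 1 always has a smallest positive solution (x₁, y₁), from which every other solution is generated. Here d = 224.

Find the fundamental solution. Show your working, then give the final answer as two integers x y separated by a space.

√224 = [14; 1,28, …], period ℓ=2 (even) → k=1
k=0  a_k=14  p_k/q_k = 14/1
k=1  a_k=1  p_k/q_k = 15/1
fundamental: x₁=15, y₁=1  (since 225 − 224·1 = 1)

15 1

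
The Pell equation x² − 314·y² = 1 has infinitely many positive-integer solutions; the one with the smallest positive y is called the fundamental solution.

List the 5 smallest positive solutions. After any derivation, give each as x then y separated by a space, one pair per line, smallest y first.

√314 → a₀=17, period (1,2,1,1,2,1,34); ℓ=7 odd so k=13
k=0  a_k=17  p_k/q_k = 17/1
k=1  a_k=1  p_k/q_k = 18/1
…
k=3  a_k=1  p_k/q_k = 71/4
…
k=5  a_k=2  p_k/q_k = 319/18
k=6  a_k=1  p_k/q_k = 443/25
…
k=8  a_k=1  p_k/q_k = 15824/893
…
k=10  a_k=1  p_k/q_k = 62853/3547
k=11  a_k=1  p_k/q_k = 109882/6201
k=12  a_k=2  p_k/q_k = 282617/15949
k=13  a_k=1  p_k/q_k = 392499/22150
→ (392499, 22150).  Check: 392499²=154055465001, 314·22150²=154055465000, difference 1.
k=2:  x_2 = 392499·392499+314·22150·22150 = 308110930001,  y_2 = 392499·22150+22150·392499 = 17387705700
k=3:  x_3 = 392499·308110930001+314·22150·17387705700 = 241866463828532499,  y_3 = 392499·17387705700+22150·308110930001 = 13649314199066450
k=4:  x_4 = 392499·241866463828532499+314·22150·13649314199066450 = 189864690372162243720001,  y_4 = 392499·13649314199066450+22150·241866463828532499 = 10714684347621377411400
k=5:  x_5 = 392499·189864690372162243720001+314·22150·10714684347621377411400 = 149043402212524750531884812499,  y_5 = 392499·10714684347621377411400+22150·189864690372162243720001 = 8411005783500436710995110750

392499 22150
308110930001 17387705700
241866463828532499 13649314199066450
189864690372162243720001 10714684347621377411400
149043402212524750531884812499 8411005783500436710995110750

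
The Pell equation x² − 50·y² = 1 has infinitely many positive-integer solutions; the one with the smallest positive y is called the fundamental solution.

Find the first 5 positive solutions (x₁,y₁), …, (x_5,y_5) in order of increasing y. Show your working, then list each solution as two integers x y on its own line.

99 14
19601 2772
3880899 548842
768398401 108667944
152139002499 21515704070

√50 → a₀=7, period (14); ℓ=1 odd so k=1
a_0=7:  p_0=7·1+0=7,  q_0=7·0+1=1
a_1=14:  p_1=14·7+1=99,  q_1=14·1+0=14
fundamental: x₁=99, y₁=14  (since 9801 − 50·196 = 1)
(99+14√50)^2 = 19601 + 2772√50
(99+14√50)^3 = 3880899 + 548842√50
(99+14√50)^4 = 768398401 + 108667944√50
(99+14√50)^5 = 152139002499 + 21515704070√50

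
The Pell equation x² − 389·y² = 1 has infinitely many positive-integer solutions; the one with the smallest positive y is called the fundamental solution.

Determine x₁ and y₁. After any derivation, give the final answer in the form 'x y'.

[19; 1,2,1,1,1,1,2,1,38] for √389; ℓ=9 ⇒ convergent index 17
k=0  a_k=19  p_k/q_k = 19/1
…
k=4  a_k=1  p_k/q_k = 138/7
k=5  a_k=1  p_k/q_k = 217/11
…
k=11  a_k=2  p_k/q_k = 151493/7681
k=12  a_k=1  p_k/q_k = 202418/10263
k=13  a_k=1  p_k/q_k = 353911/17944
k=14  a_k=1  p_k/q_k = 556329/28207
k=15  a_k=1  p_k/q_k = 910240/46151
k=16  a_k=2  p_k/q_k = 2376809/120509
k=17  a_k=1  p_k/q_k = 3287049/166660
fundamental: x₁=3287049, y₁=166660  (since 10804691128401 − 389·27775555600 = 1)

3287049 166660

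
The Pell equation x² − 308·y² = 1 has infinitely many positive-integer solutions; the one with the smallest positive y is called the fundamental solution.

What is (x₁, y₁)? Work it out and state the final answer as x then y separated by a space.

351 20

√308 = [17; 1,1,4,1,1,34, …], period ℓ=6 (even) → k=5
i=0: a=17 ⇒ p=17, q=1
i=1: a=1 ⇒ p=18, q=1
…
i=4: a=1 ⇒ p=193, q=11
i=5: a=1 ⇒ p=351, q=20
→ (351, 20).  Check: 351²=123201, 308·20²=123200, difference 1.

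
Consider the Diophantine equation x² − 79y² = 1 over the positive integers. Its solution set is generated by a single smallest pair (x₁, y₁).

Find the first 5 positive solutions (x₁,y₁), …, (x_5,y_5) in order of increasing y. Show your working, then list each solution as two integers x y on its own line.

80 9
12799 1440
2047760 230391
327628801 36861120
52418560400 5897548809

d=79: √d = [8; 1,7,1,16] (ℓ=4, even), read p_3/q_3
a_0=8:  p_0=8·1+0=8,  q_0=8·0+1=1
…
a_2=7:  p_2=7·9+8=71,  q_2=7·1+1=8
a_3=1:  p_3=1·71+9=80,  q_3=1·8+1=9
fundamental: x₁=80, y₁=9  (since 6400 − 79·81 = 1)
(x_2, y_2) = (80·80 + 79·9·9, 80·9 + 9·80) = (12799, 1440)
(x_3, y_3) = (80·12799 + 79·9·1440, 80·1440 + 9·12799) = (2047760, 230391)
(x_4, y_4) = (80·2047760 + 79·9·230391, 80·230391 + 9·2047760) = (327628801, 36861120)
(x_5, y_5) = (80·327628801 + 79·9·36861120, 80·36861120 + 9·327628801) = (52418560400, 5897548809)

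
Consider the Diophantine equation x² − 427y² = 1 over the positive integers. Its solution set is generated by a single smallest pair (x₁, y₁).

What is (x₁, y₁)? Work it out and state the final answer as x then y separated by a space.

62 3

√427 → a₀=20, period (1,1,1,40); ℓ=4 even so k=3
a_0=20:  p_0=20·1+0=20,  q_0=20·0+1=1
…
a_2=1:  p_2=1·21+20=41,  q_2=1·1+1=2
a_3=1:  p_3=1·41+21=62,  q_3=1·2+1=3
(x₁, y₁) = (62, 3);  62² − 427·3² = 1 ✓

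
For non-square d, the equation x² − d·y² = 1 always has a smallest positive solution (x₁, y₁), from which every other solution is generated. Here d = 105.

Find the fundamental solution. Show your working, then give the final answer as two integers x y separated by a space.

√105 = [10; 4,20, …], period ℓ=2 (even) → k=1
step 0: (10, 1)  from 10·(1,0) + (0,1)
step 1: (41, 4)  from 4·(10,1) + (1,0)
(x₁, y₁) = (41, 4);  41² − 105·4² = 1 ✓

41 4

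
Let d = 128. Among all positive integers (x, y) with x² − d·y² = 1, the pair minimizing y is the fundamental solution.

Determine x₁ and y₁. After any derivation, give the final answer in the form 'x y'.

√128 = [11; 3,5,3,22, …], period ℓ=4 (even) → k=3
k=0  a_k=11  p_k/q_k = 11/1
k=1  a_k=3  p_k/q_k = 34/3
k=2  a_k=5  p_k/q_k = 181/16
k=3  a_k=3  p_k/q_k = 577/51
→ (577, 51).  Check: 577²=332929, 128·51²=332928, difference 1.

577 51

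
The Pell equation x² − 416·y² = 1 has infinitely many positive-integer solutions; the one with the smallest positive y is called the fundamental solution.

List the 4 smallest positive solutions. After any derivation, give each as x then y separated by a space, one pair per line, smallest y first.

[20; 2,1,1,9,1,1,2,40] for √416; ℓ=8 ⇒ convergent index 7
i=0: a=20 ⇒ p=20, q=1
…
i=4: a=9 ⇒ p=979, q=48
i=5: a=1 ⇒ p=1081, q=53
i=6: a=1 ⇒ p=2060, q=101
i=7: a=2 ⇒ p=5201, q=255
fundamental: x₁=5201, y₁=255  (since 27050401 − 416·65025 = 1)
k=2:  x_2 = 5201·5201+416·255·255 = 54100801,  y_2 = 5201·255+255·5201 = 2652510
k=3:  x_3 = 5201·54100801+416·255·2652510 = 562756526801,  y_3 = 5201·2652510+255·54100801 = 27591408765
k=4:  x_4 = 5201·562756526801+416·255·27591408765 = 5853793337683201,  y_4 = 5201·27591408765+255·562756526801 = 287005831321020

5201 255
54100801 2652510
562756526801 27591408765
5853793337683201 287005831321020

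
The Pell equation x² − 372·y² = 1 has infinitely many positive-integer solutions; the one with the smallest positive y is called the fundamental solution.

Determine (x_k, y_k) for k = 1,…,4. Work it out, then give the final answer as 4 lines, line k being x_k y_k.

d=372: √d = [19; 3,2,12,2,3,38] (ℓ=6, even), read p_5/q_5
i=0: a=19 ⇒ p=19, q=1
…
i=2: a=2 ⇒ p=135, q=7
i=3: a=12 ⇒ p=1678, q=87
i=4: a=2 ⇒ p=3491, q=181
i=5: a=3 ⇒ p=12151, q=630
(x₁, y₁) = (12151, 630);  12151² − 372·630² = 1 ✓
k=2:  x_2 = 12151·12151+372·630·630 = 295293601,  y_2 = 12151·630+630·12151 = 15310260
k=3:  x_3 = 12151·295293601+372·630·15310260 = 7176225079351,  y_3 = 12151·15310260+630·295293601 = 372069937890
k=4:  x_4 = 12151·7176225079351+372·630·372069937890 = 174396621583094401,  y_4 = 12151·372069937890+630·7176225079351 = 9042043615292520

12151 630
295293601 15310260
7176225079351 372069937890
174396621583094401 9042043615292520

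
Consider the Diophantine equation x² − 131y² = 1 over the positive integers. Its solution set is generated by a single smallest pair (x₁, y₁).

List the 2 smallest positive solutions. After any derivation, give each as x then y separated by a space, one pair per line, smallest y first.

[11; 2,4,11,4,2,22] for √131; ℓ=6 ⇒ convergent index 5
i=0: a=11 ⇒ p=11, q=1
i=1: a=2 ⇒ p=23, q=2
…
i=4: a=4 ⇒ p=4727, q=413
i=5: a=2 ⇒ p=10610, q=927
→ (10610, 927).  Check: 10610²=112572100, 131·927²=112572099, difference 1.
n=2: (10610,927)∘(10610,927) = (10610·10610+131·927·927, 10610·927+927·10610) = (225144199,19670940)

10610 927
225144199 19670940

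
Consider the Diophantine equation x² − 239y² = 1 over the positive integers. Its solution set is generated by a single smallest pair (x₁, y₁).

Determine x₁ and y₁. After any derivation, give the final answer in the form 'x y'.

√239 = [15; 2,5,1,2,4,15,4,2,1,5,2,30, …], period ℓ=12 (even) → k=11
k=0  a_k=15  p_k/q_k = 15/1
…
k=2  a_k=5  p_k/q_k = 170/11
k=3  a_k=1  p_k/q_k = 201/13
…
k=6  a_k=15  p_k/q_k = 37907/2452
…
k=9  a_k=1  p_k/q_k = 500258/32359
k=10  a_k=5  p_k/q_k = 2847431/184185
k=11  a_k=2  p_k/q_k = 6195120/400729
fundamental: x₁=6195120, y₁=400729  (since 38379511814400 − 239·160583731441 = 1)

6195120 400729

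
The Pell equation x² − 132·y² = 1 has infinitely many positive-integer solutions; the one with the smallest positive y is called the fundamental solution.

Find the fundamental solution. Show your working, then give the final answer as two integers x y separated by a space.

[11; 2,22] for √132; ℓ=2 ⇒ convergent index 1
k=0  a_k=11  p_k/q_k = 11/1
k=1  a_k=2  p_k/q_k = 23/2
(x₁, y₁) = (23, 2);  23² − 132·2² = 1 ✓

23 2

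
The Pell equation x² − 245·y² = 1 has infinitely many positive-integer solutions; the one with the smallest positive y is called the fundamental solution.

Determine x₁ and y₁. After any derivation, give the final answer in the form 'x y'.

√245 = [15; 1,1,1,7,6,7,1,1,1,30, …], period ℓ=10 (even) → k=9
step 0: (15, 1)  from 15·(1,0) + (0,1)
…
step 2: (31, 2)  from 1·(16,1) + (15,1)
…
step 6: (15809, 1010)  from 7·(2207,141) + (360,23)
…
step 8: (33825, 2161)  from 1·(18016,1151) + (15809,1010)
step 9: (51841, 3312)  from 1·(33825,2161) + (18016,1151)
(x₁, y₁) = (51841, 3312);  51841² − 245·3312² = 1 ✓

51841 3312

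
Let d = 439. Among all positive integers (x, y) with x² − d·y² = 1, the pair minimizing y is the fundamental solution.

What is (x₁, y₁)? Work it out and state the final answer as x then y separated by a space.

440 21

d=439: √d = [20; 1,19,1,40] (ℓ=4, even), read p_3/q_3
step 0: (20, 1)  from 20·(1,0) + (0,1)
step 1: (21, 1)  from 1·(20,1) + (1,0)
step 2: (419, 20)  from 19·(21,1) + (20,1)
step 3: (440, 21)  from 1·(419,20) + (21,1)
→ (440, 21).  Check: 440²=193600, 439·21²=193599, difference 1.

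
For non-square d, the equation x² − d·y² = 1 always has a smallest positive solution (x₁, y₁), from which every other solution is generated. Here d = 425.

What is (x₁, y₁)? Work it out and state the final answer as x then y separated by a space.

√425 = [20; 1,1,1,1,1,1,40, …], period ℓ=7 (odd) → k=13
step 0: (20, 1)  from 20·(1,0) + (0,1)
…
step 5: (165, 8)  from 1·(103,5) + (62,3)
…
step 8: (11153, 541)  from 1·(10885,528) + (268,13)
…
step 11: (55229, 2679)  from 1·(33191,1610) + (22038,1069)
step 12: (88420, 4289)  from 1·(55229,2679) + (33191,1610)
step 13: (143649, 6968)  from 1·(88420,4289) + (55229,2679)
→ (143649, 6968).  Check: 143649²=20635035201, 425·6968²=20635035200, difference 1.

143649 6968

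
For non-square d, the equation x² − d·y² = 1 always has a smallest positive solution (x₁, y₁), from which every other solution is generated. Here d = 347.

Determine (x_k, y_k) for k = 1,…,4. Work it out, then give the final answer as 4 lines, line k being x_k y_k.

d=347: √d = [18; 1,1,1,2,4,…,1,1,36] (ℓ=14, even), read p_13/q_13
i=0: a=18 ⇒ p=18, q=1
i=1: a=1 ⇒ p=19, q=1
i=2: a=1 ⇒ p=37, q=2
…
i=4: a=2 ⇒ p=149, q=8
i=5: a=4 ⇒ p=652, q=35
…
i=7: a=17 ⇒ p=14269, q=766
…
i=9: a=4 ⇒ p=74549, q=4002
…
i=11: a=1 ⇒ p=238717, q=12815
i=12: a=1 ⇒ p=402885, q=21628
i=13: a=1 ⇒ p=641602, q=34443
fundamental: x₁=641602, y₁=34443  (since 411653126404 − 347·1186320249 = 1)
(641602+34443√347)^2 = 823306252807 + 44197395372√347
(641602+34443√347)^3 = 1056469876826312026 + 56714274530897445√347
(641602+34443√347)^4 = 1355666371822207590758497 + 72775983935101527618408√347

641602 34443
823306252807 44197395372
1056469876826312026 56714274530897445
1355666371822207590758497 72775983935101527618408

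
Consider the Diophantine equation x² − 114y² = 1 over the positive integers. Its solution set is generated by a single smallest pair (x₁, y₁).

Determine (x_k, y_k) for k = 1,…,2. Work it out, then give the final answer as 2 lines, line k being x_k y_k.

√114 → a₀=10, period (1,2,10,2,1,20); ℓ=6 even so k=5
k=0  a_k=10  p_k/q_k = 10/1
…
k=2  a_k=2  p_k/q_k = 32/3
k=3  a_k=10  p_k/q_k = 331/31
k=4  a_k=2  p_k/q_k = 694/65
k=5  a_k=1  p_k/q_k = 1025/96
fundamental: x₁=1025, y₁=96  (since 1050625 − 114·9216 = 1)
k=2:  x_2 = 1025·1025+114·96·96 = 2101249,  y_2 = 1025·96+96·1025 = 196800

1025 96
2101249 196800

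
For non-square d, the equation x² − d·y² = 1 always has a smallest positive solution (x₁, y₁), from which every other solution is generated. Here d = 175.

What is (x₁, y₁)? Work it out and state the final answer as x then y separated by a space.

2024 153

d=175: √d = [13; 4,2,1,2,4,26] (ℓ=6, even), read p_5/q_5
a_0=13:  p_0=13·1+0=13,  q_0=13·0+1=1
a_1=4:  p_1=4·13+1=53,  q_1=4·1+0=4
…
a_3=1:  p_3=1·119+53=172,  q_3=1·9+4=13
a_4=2:  p_4=2·172+119=463,  q_4=2·13+9=35
a_5=4:  p_5=4·463+172=2024,  q_5=4·35+13=153
fundamental: x₁=2024, y₁=153  (since 4096576 − 175·23409 = 1)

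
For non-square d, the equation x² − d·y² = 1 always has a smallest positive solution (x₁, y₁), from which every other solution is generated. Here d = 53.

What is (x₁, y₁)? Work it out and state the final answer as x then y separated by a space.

√53 → a₀=7, period (3,1,1,3,14); ℓ=5 odd so k=9
step 0: (7, 1)  from 7·(1,0) + (0,1)
step 1: (22, 3)  from 3·(7,1) + (1,0)
step 2: (29, 4)  from 1·(22,3) + (7,1)
…
step 4: (182, 25)  from 3·(51,7) + (29,4)
step 5: (2599, 357)  from 14·(182,25) + (51,7)
…
step 7: (10578, 1453)  from 1·(7979,1096) + (2599,357)
step 8: (18557, 2549)  from 1·(10578,1453) + (7979,1096)
step 9: (66249, 9100)  from 3·(18557,2549) + (10578,1453)
(x₁, y₁) = (66249, 9100);  66249² − 53·9100² = 1 ✓

66249 9100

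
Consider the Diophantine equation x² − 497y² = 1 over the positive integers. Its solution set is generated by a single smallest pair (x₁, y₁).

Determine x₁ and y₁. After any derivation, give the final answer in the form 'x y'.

1201887 53912

d=497: √d = [22; 3,2,2,5,6,5,2,2,3,44] (ℓ=10, even), read p_9/q_9
k=0  a_k=22  p_k/q_k = 22/1
k=1  a_k=3  p_k/q_k = 67/3
…
k=3  a_k=2  p_k/q_k = 379/17
…
k=8  a_k=2  p_k/q_k = 352750/15823
k=9  a_k=3  p_k/q_k = 1201887/53912
fundamental: x₁=1201887, y₁=53912  (since 1444532360769 − 497·2906503744 = 1)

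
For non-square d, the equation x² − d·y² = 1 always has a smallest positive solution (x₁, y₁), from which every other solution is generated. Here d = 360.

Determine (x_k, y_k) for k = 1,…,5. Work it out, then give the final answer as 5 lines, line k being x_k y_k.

√360 = [18; 1,36, …], period ℓ=2 (even) → k=1
a_0=18:  p_0=18·1+0=18,  q_0=18·0+1=1
a_1=1:  p_1=1·18+1=19,  q_1=1·1+0=1
→ (19, 1).  Check: 19²=361, 360·1²=360, difference 1.
(x_2, y_2) = (19·19 + 360·1·1, 19·1 + 1·19) = (721, 38)
(x_3, y_3) = (19·721 + 360·1·38, 19·38 + 1·721) = (27379, 1443)
(x_4, y_4) = (19·27379 + 360·1·1443, 19·1443 + 1·27379) = (1039681, 54796)
(x_5, y_5) = (19·1039681 + 360·1·54796, 19·54796 + 1·1039681) = (39480499, 2080805)

19 1
721 38
27379 1443
1039681 54796
39480499 2080805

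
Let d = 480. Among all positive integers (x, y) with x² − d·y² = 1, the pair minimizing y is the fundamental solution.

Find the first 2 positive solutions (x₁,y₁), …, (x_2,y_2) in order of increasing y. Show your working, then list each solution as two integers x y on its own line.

√480 = [21; 1,9,1,42, …], period ℓ=4 (even) → k=3
a_0=21:  p_0=21·1+0=21,  q_0=21·0+1=1
a_1=1:  p_1=1·21+1=22,  q_1=1·1+0=1
a_2=9:  p_2=9·22+21=219,  q_2=9·1+1=10
a_3=1:  p_3=1·219+22=241,  q_3=1·10+1=11
fundamental: x₁=241, y₁=11  (since 58081 − 480·121 = 1)
n=2: (241,11)∘(241,11) = (241·241+480·11·11, 241·11+11·241) = (116161,5302)

241 11
116161 5302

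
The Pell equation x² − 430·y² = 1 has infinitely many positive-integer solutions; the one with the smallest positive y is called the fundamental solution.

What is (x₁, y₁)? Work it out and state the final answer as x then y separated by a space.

2862251 138030

[20; 1,2,1,3,1,…,2,1,40] for √430; ℓ=14 ⇒ convergent index 13
i=0: a=20 ⇒ p=20, q=1
…
i=2: a=2 ⇒ p=62, q=3
…
i=4: a=3 ⇒ p=311, q=15
…
i=6: a=6 ⇒ p=2675, q=129
i=7: a=8 ⇒ p=21794, q=1051
…
i=12: a=2 ⇒ p=2107880, q=101651
i=13: a=1 ⇒ p=2862251, q=138030
fundamental: x₁=2862251, y₁=138030  (since 8192480787001 − 430·19052280900 = 1)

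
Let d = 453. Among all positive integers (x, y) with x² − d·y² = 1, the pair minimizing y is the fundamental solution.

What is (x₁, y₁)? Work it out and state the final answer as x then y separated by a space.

1653751 77700

d=453: √d = [21; 3,1,1,10,14,10,1,1,3,42] (ℓ=10, even), read p_9/q_9
a_0=21:  p_0=21·1+0=21,  q_0=21·0+1=1
…
a_6=10:  p_6=10·22199+1575=223565,  q_6=10·1043+74=10504
a_7=1:  p_7=1·223565+22199=245764,  q_7=1·10504+1043=11547
a_8=1:  p_8=1·245764+223565=469329,  q_8=1·11547+10504=22051
a_9=3:  p_9=3·469329+245764=1653751,  q_9=3·22051+11547=77700
(x₁, y₁) = (1653751, 77700);  1653751² − 453·77700² = 1 ✓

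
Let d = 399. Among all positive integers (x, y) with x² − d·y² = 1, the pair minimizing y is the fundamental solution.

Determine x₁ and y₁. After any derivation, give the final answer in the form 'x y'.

20 1

√399 = [19; 1,38, …], period ℓ=2 (even) → k=1
k=0  a_k=19  p_k/q_k = 19/1
k=1  a_k=1  p_k/q_k = 20/1
fundamental: x₁=20, y₁=1  (since 400 − 399·1 = 1)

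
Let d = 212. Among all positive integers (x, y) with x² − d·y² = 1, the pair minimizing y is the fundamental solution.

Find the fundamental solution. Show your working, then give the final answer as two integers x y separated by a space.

66249 4550

[14; 1,1,3,1,1,…,1,1,28] for √212; ℓ=14 ⇒ convergent index 13
k=0  a_k=14  p_k/q_k = 14/1
…
k=6  a_k=1  p_k/q_k = 364/25
k=7  a_k=6  p_k/q_k = 2417/166
…
k=10  a_k=1  p_k/q_k = 7979/548
…
k=12  a_k=1  p_k/q_k = 37114/2549
k=13  a_k=1  p_k/q_k = 66249/4550
fundamental: x₁=66249, y₁=4550  (since 4388930001 − 212·20702500 = 1)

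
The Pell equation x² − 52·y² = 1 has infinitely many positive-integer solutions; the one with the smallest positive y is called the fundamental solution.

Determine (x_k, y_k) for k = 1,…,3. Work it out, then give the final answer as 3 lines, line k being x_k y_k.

d=52: √d = [7; 4,1,2,1,4,14] (ℓ=6, even), read p_5/q_5
k=0  a_k=7  p_k/q_k = 7/1
k=1  a_k=4  p_k/q_k = 29/4
k=2  a_k=1  p_k/q_k = 36/5
…
k=4  a_k=1  p_k/q_k = 137/19
k=5  a_k=4  p_k/q_k = 649/90
(x₁, y₁) = (649, 90);  649² − 52·90² = 1 ✓
k=2:  x_2 = 649·649+52·90·90 = 842401,  y_2 = 649·90+90·649 = 116820
k=3:  x_3 = 649·842401+52·90·116820 = 1093435849,  y_3 = 649·116820+90·842401 = 151632270

649 90
842401 116820
1093435849 151632270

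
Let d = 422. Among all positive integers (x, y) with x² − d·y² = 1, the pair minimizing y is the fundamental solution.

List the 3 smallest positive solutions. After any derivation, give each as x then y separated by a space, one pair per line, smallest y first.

7022501 341850
98631040590001 4801283933700
1385273162348638202501 67434042451384025550

√422 = [20; 1,1,5,2,1,…,1,1,40, …], period ℓ=14 (even) → k=13
k=0  a_k=20  p_k/q_k = 20/1
k=1  a_k=1  p_k/q_k = 21/1
…
k=3  a_k=5  p_k/q_k = 226/11
…
k=6  a_k=3  p_k/q_k = 2650/129
k=7  a_k=20  p_k/q_k = 53719/2615
…
k=10  a_k=2  p_k/q_k = 598859/29152
…
k=12  a_k=1  p_k/q_k = 3810680/185501
k=13  a_k=1  p_k/q_k = 7022501/341850
(x₁, y₁) = (7022501, 341850);  7022501² − 422·341850² = 1 ✓
(x_2, y_2) = (7022501·7022501 + 422·341850·341850, 7022501·341850 + 341850·7022501) = (98631040590001, 4801283933700)
(x_3, y_3) = (7022501·98631040590001 + 422·341850·4801283933700, 7022501·4801283933700 + 341850·98631040590001) = (1385273162348638202501, 67434042451384025550)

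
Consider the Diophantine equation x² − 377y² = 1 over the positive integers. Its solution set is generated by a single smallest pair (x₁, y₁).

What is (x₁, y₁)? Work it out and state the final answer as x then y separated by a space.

√377 = [19; 2,2,2,38, …], period ℓ=4 (even) → k=3
step 0: (19, 1)  from 19·(1,0) + (0,1)
…
step 2: (97, 5)  from 2·(39,2) + (19,1)
step 3: (233, 12)  from 2·(97,5) + (39,2)
(x₁, y₁) = (233, 12);  233² − 377·12² = 1 ✓

233 12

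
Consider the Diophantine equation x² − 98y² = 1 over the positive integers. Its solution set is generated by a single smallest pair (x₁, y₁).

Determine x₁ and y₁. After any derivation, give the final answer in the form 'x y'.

99 10

[9; 1,8,1,18] for √98; ℓ=4 ⇒ convergent index 3
a_0=9:  p_0=9·1+0=9,  q_0=9·0+1=1
…
a_2=8:  p_2=8·10+9=89,  q_2=8·1+1=9
a_3=1:  p_3=1·89+10=99,  q_3=1·9+1=10
→ (99, 10).  Check: 99²=9801, 98·10²=9800, difference 1.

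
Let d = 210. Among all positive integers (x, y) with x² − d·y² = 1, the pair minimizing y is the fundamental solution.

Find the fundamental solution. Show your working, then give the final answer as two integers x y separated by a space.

[14; 2,28] for √210; ℓ=2 ⇒ convergent index 1
a_0=14:  p_0=14·1+0=14,  q_0=14·0+1=1
a_1=2:  p_1=2·14+1=29,  q_1=2·1+0=2
(x₁, y₁) = (29, 2);  29² − 210·2² = 1 ✓

29 2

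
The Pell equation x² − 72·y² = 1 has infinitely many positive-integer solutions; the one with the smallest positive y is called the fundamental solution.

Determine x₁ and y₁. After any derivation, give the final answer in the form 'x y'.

√72 = [8; 2,16, …], period ℓ=2 (even) → k=1
k=0  a_k=8  p_k/q_k = 8/1
k=1  a_k=2  p_k/q_k = 17/2
→ (17, 2).  Check: 17²=289, 72·2²=288, difference 1.

17 2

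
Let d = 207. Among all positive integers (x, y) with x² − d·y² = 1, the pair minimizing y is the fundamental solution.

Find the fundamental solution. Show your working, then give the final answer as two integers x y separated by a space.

1151 80

d=207: √d = [14; 2,1,1,2,1,1,2,28] (ℓ=8, even), read p_7/q_7
k=0  a_k=14  p_k/q_k = 14/1
k=1  a_k=2  p_k/q_k = 29/2
k=2  a_k=1  p_k/q_k = 43/3
…
k=4  a_k=2  p_k/q_k = 187/13
k=5  a_k=1  p_k/q_k = 259/18
k=6  a_k=1  p_k/q_k = 446/31
k=7  a_k=2  p_k/q_k = 1151/80
fundamental: x₁=1151, y₁=80  (since 1324801 − 207·6400 = 1)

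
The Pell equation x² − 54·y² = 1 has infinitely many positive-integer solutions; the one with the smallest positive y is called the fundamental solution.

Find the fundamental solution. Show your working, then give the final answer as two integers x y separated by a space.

√54 = [7; 2,1,6,1,2,14, …], period ℓ=6 (even) → k=5
step 0: (7, 1)  from 7·(1,0) + (0,1)
…
step 3: (147, 20)  from 6·(22,3) + (15,2)
step 4: (169, 23)  from 1·(147,20) + (22,3)
step 5: (485, 66)  from 2·(169,23) + (147,20)
(x₁, y₁) = (485, 66);  485² − 54·66² = 1 ✓

485 66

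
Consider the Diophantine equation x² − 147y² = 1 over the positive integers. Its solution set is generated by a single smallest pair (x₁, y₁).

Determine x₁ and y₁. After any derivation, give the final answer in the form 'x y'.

√147 → a₀=12, period (8,24); ℓ=2 even so k=1
a_0=12:  p_0=12·1+0=12,  q_0=12·0+1=1
a_1=8:  p_1=8·12+1=97,  q_1=8·1+0=8
(x₁, y₁) = (97, 8);  97² − 147·8² = 1 ✓

97 8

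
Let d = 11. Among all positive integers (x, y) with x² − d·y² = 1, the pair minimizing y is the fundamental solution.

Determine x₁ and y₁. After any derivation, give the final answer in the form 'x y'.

10 3

[3; 3,6] for √11; ℓ=2 ⇒ convergent index 1
i=0: a=3 ⇒ p=3, q=1
i=1: a=3 ⇒ p=10, q=3
(x₁, y₁) = (10, 3);  10² − 11·3² = 1 ✓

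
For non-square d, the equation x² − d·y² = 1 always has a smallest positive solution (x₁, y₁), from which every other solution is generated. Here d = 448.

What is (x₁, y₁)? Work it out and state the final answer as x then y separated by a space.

127 6

d=448: √d = [21; 6,42] (ℓ=2, even), read p_1/q_1
a_0=21:  p_0=21·1+0=21,  q_0=21·0+1=1
a_1=6:  p_1=6·21+1=127,  q_1=6·1+0=6
→ (127, 6).  Check: 127²=16129, 448·6²=16128, difference 1.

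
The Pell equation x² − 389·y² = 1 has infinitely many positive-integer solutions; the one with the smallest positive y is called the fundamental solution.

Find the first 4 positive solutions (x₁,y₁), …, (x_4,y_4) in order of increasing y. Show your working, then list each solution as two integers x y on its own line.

d=389: √d = [19; 1,2,1,1,1,1,2,1,38] (ℓ=9, odd), read p_17/q_17
i=0: a=19 ⇒ p=19, q=1
…
i=3: a=1 ⇒ p=79, q=4
…
i=9: a=38 ⇒ p=49643, q=2517
…
i=11: a=2 ⇒ p=151493, q=7681
i=12: a=1 ⇒ p=202418, q=10263
…
i=14: a=1 ⇒ p=556329, q=28207
…
i=16: a=2 ⇒ p=2376809, q=120509
i=17: a=1 ⇒ p=3287049, q=166660
(x₁, y₁) = (3287049, 166660);  3287049² − 389·166660² = 1 ✓
(x_2, y_2) = (3287049·3287049 + 389·166660·166660, 3287049·166660 + 166660·3287049) = (21609382256801, 1095639172680)
(x_3, y_3) = (3287049·21609382256801 + 389·166660·1095639172680, 3287049·1095639172680 + 166660·21609382256801) = (142062196675667653449, 7202839293837075980)
(x_4, y_4) = (3287049·142062196675667653449 + 389·166660·7202839293837075980, 3287049·7202839293837075980 + 166660·142062196675667653449) = (933930803041091759821507201, 47352171395934637886793360)

3287049 166660
21609382256801 1095639172680
142062196675667653449 7202839293837075980
933930803041091759821507201 47352171395934637886793360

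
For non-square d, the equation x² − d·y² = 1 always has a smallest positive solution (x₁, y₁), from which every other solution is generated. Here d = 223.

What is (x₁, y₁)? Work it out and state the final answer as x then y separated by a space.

d=223: √d = [14; 1,13,1,28] (ℓ=4, even), read p_3/q_3
k=0  a_k=14  p_k/q_k = 14/1
…
k=2  a_k=13  p_k/q_k = 209/14
k=3  a_k=1  p_k/q_k = 224/15
→ (224, 15).  Check: 224²=50176, 223·15²=50175, difference 1.

224 15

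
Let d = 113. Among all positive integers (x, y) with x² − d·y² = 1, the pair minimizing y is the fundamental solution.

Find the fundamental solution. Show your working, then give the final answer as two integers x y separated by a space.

[10; 1,1,1,2,2,1,1,1,20] for √113; ℓ=9 ⇒ convergent index 17
k=0  a_k=10  p_k/q_k = 10/1
…
k=4  a_k=2  p_k/q_k = 85/8
k=5  a_k=2  p_k/q_k = 202/19
k=6  a_k=1  p_k/q_k = 287/27
…
k=9  a_k=20  p_k/q_k = 16009/1506
k=10  a_k=1  p_k/q_k = 16785/1579
k=11  a_k=1  p_k/q_k = 32794/3085
k=12  a_k=1  p_k/q_k = 49579/4664
…
k=14  a_k=2  p_k/q_k = 313483/29490
…
k=16  a_k=1  p_k/q_k = 758918/71393
k=17  a_k=1  p_k/q_k = 1204353/113296
fundamental: x₁=1204353, y₁=113296  (since 1450466148609 − 113·12835983616 = 1)

1204353 113296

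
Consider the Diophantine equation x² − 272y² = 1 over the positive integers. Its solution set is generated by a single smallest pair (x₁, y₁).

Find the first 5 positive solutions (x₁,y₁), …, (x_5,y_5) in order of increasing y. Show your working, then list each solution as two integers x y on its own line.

33 2
2177 132
143649 8710
9478657 574728
625447713 37923338

d=272: √d = [16; 2,32] (ℓ=2, even), read p_1/q_1
k=0  a_k=16  p_k/q_k = 16/1
k=1  a_k=2  p_k/q_k = 33/2
(x₁, y₁) = (33, 2);  33² − 272·2² = 1 ✓
(33+2√272)^2 = 2177 + 132√272
(33+2√272)^3 = 143649 + 8710√272
(33+2√272)^4 = 9478657 + 574728√272
(33+2√272)^5 = 625447713 + 37923338√272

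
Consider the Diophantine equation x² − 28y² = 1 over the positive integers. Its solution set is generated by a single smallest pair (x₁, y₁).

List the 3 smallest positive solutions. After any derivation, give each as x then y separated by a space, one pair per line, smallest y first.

127 24
32257 6096
8193151 1548360

[5; 3,2,3,10] for √28; ℓ=4 ⇒ convergent index 3
k=0  a_k=5  p_k/q_k = 5/1
k=1  a_k=3  p_k/q_k = 16/3
k=2  a_k=2  p_k/q_k = 37/7
k=3  a_k=3  p_k/q_k = 127/24
fundamental: x₁=127, y₁=24  (since 16129 − 28·576 = 1)
k=2:  x_2 = 127·127+28·24·24 = 32257,  y_2 = 127·24+24·127 = 6096
k=3:  x_3 = 127·32257+28·24·6096 = 8193151,  y_3 = 127·6096+24·32257 = 1548360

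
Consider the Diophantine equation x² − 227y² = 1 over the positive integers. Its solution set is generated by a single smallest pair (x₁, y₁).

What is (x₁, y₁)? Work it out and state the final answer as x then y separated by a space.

√227 = [15; 15,30, …], period ℓ=2 (even) → k=1
k=0  a_k=15  p_k/q_k = 15/1
k=1  a_k=15  p_k/q_k = 226/15
fundamental: x₁=226, y₁=15  (since 51076 − 227·225 = 1)

226 15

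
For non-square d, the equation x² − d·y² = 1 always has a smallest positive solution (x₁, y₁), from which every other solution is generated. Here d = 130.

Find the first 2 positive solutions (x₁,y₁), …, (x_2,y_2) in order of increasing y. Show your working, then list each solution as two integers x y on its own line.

6499 570
84474001 7408860

√130 = [11; 2,2,22, …], period ℓ=3 (odd) → k=5
step 0: (11, 1)  from 11·(1,0) + (0,1)
…
step 2: (57, 5)  from 2·(23,2) + (11,1)
…
step 4: (2611, 229)  from 2·(1277,112) + (57,5)
step 5: (6499, 570)  from 2·(2611,229) + (1277,112)
fundamental: x₁=6499, y₁=570  (since 42237001 − 130·324900 = 1)
k=2:  x_2 = 6499·6499+130·570·570 = 84474001,  y_2 = 6499·570+570·6499 = 7408860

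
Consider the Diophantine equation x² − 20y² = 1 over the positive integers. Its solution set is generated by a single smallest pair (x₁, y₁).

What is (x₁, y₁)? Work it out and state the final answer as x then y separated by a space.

9 2

d=20: √d = [4; 2,8] (ℓ=2, even), read p_1/q_1
step 0: (4, 1)  from 4·(1,0) + (0,1)
step 1: (9, 2)  from 2·(4,1) + (1,0)
→ (9, 2).  Check: 9²=81, 20·2²=80, difference 1.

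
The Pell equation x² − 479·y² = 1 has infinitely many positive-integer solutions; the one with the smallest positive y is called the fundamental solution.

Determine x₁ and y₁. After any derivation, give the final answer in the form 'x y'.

√479 = [21; 1,7,1,3,2,21,2,3,1,7,1,42, …], period ℓ=12 (even) → k=11
a_0=21:  p_0=21·1+0=21,  q_0=21·0+1=1
…
a_4=3:  p_4=3·197+175=766,  q_4=3·9+8=35
…
a_7=2:  p_7=2·37075+1729=75879,  q_7=2·1694+79=3467
a_8=3:  p_8=3·75879+37075=264712,  q_8=3·3467+1694=12095
…
a_10=7:  p_10=7·340591+264712=2648849,  q_10=7·15562+12095=121029
a_11=1:  p_11=1·2648849+340591=2989440,  q_11=1·121029+15562=136591
(x₁, y₁) = (2989440, 136591);  2989440² − 479·136591² = 1 ✓

2989440 136591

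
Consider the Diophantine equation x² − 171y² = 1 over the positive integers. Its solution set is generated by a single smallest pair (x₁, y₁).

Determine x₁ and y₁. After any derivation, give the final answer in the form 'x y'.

170 13

[13; 13,26] for √171; ℓ=2 ⇒ convergent index 1
step 0: (13, 1)  from 13·(1,0) + (0,1)
step 1: (170, 13)  from 13·(13,1) + (1,0)
(x₁, y₁) = (170, 13);  170² − 171·13² = 1 ✓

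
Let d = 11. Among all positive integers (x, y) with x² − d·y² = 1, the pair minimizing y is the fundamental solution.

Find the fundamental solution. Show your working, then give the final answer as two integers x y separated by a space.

[3; 3,6] for √11; ℓ=2 ⇒ convergent index 1
k=0  a_k=3  p_k/q_k = 3/1
k=1  a_k=3  p_k/q_k = 10/3
(x₁, y₁) = (10, 3);  10² − 11·3² = 1 ✓

10 3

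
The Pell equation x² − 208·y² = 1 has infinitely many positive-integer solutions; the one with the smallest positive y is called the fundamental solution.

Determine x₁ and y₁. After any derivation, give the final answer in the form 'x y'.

649 45

[14; 2,2,1,2,2,28] for √208; ℓ=6 ⇒ convergent index 5
step 0: (14, 1)  from 14·(1,0) + (0,1)
step 1: (29, 2)  from 2·(14,1) + (1,0)
step 2: (72, 5)  from 2·(29,2) + (14,1)
…
step 4: (274, 19)  from 2·(101,7) + (72,5)
step 5: (649, 45)  from 2·(274,19) + (101,7)
fundamental: x₁=649, y₁=45  (since 421201 − 208·2025 = 1)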